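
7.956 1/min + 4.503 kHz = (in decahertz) 450.3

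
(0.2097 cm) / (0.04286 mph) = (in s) 0.1094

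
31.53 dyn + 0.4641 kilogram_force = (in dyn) 4.552e+05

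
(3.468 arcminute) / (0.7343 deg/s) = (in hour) 2.187e-05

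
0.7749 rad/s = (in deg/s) 44.4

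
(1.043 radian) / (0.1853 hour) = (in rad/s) 0.001564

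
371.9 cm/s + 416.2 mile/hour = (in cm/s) 1.898e+04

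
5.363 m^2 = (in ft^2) 57.73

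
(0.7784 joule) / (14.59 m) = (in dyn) 5335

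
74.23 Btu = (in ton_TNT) 1.872e-05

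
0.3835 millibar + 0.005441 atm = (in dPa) 5897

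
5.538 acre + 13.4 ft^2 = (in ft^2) 2.412e+05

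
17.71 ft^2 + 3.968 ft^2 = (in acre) 0.0004977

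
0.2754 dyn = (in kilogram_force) 2.808e-07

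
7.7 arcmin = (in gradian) 0.1426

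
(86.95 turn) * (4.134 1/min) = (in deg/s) 2157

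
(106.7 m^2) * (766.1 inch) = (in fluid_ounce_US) 7.021e+07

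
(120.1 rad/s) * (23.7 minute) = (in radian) 1.708e+05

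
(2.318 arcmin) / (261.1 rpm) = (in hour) 6.85e-09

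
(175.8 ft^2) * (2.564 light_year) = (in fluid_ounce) 1.34e+22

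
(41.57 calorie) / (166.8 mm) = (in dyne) 1.043e+08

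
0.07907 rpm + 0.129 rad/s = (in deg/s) 7.866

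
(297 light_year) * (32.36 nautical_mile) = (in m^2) 1.684e+23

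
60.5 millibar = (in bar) 0.0605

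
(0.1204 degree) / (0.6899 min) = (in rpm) 0.0004848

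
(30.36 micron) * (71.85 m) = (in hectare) 2.181e-07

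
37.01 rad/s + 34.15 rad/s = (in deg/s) 4077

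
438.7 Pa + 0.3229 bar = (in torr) 245.5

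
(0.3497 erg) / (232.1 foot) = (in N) 4.943e-10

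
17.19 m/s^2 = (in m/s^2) 17.19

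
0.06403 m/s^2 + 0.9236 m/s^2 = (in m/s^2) 0.9876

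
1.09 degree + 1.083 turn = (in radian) 6.824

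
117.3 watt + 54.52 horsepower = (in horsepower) 54.68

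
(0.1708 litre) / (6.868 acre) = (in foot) 2.016e-08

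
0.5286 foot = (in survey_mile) 0.0001001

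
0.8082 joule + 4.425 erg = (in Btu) 0.000766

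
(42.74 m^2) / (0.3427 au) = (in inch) 3.282e-08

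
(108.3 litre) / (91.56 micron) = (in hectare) 0.1183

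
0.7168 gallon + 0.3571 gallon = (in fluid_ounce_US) 137.5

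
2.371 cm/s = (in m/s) 0.02371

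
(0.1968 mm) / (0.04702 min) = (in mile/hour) 0.000156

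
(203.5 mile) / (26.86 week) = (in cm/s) 2.016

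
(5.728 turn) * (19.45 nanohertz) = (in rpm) 6.685e-06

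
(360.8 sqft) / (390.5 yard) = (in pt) 266.1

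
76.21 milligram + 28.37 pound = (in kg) 12.87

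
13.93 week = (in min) 1.404e+05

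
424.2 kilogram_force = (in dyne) 4.16e+08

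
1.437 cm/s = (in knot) 0.02793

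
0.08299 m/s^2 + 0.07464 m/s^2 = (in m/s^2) 0.1576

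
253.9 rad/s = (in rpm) 2425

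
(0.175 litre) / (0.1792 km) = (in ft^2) 1.051e-05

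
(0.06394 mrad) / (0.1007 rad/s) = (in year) 2.013e-11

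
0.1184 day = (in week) 0.01691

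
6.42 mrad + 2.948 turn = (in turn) 2.949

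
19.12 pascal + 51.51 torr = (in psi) 0.9988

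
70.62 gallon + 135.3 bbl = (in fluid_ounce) 7.364e+05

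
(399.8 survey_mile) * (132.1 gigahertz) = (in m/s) 8.5e+16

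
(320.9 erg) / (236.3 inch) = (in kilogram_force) 5.452e-07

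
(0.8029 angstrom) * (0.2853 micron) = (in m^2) 2.291e-17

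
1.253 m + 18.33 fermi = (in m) 1.253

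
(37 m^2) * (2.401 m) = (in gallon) 2.347e+04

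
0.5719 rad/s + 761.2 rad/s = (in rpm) 7274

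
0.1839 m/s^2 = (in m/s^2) 0.1839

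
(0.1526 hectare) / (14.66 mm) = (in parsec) 3.373e-12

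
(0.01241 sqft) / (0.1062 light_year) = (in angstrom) 1.147e-08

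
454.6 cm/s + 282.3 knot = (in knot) 291.1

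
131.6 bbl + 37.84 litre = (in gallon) 5537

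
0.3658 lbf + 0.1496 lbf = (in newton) 2.293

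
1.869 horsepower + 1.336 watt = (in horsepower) 1.871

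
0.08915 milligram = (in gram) 8.915e-05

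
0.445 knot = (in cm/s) 22.89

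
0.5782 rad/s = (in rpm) 5.521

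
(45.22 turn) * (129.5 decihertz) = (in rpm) 3.514e+04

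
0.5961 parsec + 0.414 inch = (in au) 1.23e+05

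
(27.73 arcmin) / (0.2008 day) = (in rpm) 4.44e-06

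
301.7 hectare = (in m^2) 3.017e+06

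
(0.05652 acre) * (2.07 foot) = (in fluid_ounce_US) 4.88e+06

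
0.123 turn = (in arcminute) 2657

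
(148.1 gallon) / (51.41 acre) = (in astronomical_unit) 1.801e-17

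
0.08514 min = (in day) 5.912e-05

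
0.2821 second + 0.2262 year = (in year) 0.2262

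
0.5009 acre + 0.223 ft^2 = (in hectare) 0.2027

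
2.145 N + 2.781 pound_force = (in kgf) 1.48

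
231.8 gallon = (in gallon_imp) 193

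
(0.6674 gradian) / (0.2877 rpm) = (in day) 4.027e-06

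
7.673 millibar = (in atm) 0.007573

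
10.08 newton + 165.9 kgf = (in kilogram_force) 166.9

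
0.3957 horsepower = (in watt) 295.1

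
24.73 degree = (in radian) 0.4316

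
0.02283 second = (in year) 7.239e-10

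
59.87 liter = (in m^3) 0.05987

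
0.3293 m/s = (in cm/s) 32.93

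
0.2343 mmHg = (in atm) 0.0003083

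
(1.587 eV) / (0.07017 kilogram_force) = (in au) 2.47e-30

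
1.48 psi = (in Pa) 1.02e+04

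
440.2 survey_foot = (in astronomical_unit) 8.969e-10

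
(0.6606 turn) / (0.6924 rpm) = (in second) 57.24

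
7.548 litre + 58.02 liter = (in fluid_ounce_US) 2217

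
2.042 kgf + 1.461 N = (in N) 21.49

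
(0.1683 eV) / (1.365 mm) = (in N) 1.975e-17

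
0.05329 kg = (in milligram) 5.329e+04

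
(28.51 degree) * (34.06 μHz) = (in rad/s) 1.695e-05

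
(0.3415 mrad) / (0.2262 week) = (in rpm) 2.384e-08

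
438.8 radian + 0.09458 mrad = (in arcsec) 9.051e+07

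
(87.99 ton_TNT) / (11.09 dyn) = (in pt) 9.41e+18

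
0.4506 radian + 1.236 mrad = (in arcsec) 9.32e+04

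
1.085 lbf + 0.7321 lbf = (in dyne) 8.083e+05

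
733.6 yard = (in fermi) 6.708e+17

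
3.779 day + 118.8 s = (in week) 0.5401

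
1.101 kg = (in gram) 1101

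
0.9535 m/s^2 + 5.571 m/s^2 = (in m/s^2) 6.524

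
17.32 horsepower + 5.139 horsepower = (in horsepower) 22.46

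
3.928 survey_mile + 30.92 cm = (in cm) 6.322e+05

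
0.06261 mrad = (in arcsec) 12.91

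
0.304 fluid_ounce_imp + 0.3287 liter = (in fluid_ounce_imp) 11.87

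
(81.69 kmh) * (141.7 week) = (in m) 1.945e+09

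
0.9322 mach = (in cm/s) 3.174e+04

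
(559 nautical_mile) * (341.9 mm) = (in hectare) 35.4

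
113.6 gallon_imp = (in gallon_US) 136.4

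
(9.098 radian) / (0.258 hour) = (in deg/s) 0.5612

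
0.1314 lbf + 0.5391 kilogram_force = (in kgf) 0.5987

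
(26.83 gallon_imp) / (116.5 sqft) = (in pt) 31.94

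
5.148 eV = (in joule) 8.248e-19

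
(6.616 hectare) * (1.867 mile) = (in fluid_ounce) 6.722e+12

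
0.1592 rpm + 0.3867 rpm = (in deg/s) 3.275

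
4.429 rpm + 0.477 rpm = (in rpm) 4.906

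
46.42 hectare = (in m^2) 4.642e+05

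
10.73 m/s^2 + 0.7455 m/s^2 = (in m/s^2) 11.48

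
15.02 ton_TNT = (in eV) 3.922e+29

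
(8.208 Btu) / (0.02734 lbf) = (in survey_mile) 44.25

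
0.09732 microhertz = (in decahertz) 9.732e-09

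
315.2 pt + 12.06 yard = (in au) 7.446e-11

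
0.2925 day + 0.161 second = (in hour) 7.02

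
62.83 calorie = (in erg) 2.629e+09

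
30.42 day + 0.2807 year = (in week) 18.98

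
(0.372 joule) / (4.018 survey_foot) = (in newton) 0.3038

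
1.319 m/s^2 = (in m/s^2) 1.319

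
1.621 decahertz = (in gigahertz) 1.621e-08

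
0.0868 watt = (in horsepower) 0.0001164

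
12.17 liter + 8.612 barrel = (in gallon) 364.9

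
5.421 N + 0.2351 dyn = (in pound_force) 1.219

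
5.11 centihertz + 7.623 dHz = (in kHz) 0.0008134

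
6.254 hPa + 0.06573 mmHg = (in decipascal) 6342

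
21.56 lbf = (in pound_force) 21.56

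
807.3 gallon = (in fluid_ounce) 1.033e+05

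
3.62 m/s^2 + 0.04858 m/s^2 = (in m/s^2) 3.669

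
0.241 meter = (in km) 0.000241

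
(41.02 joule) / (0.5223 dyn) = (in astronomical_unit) 5.25e-05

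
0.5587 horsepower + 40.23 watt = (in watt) 456.9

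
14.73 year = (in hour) 1.29e+05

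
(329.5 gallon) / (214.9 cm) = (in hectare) 5.804e-05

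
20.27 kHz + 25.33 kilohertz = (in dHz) 4.56e+05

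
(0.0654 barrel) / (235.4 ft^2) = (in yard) 0.00052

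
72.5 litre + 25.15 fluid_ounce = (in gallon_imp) 16.11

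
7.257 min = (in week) 0.0007199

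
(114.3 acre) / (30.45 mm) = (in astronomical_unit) 0.0001015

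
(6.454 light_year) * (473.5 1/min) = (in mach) 1.415e+15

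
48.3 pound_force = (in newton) 214.8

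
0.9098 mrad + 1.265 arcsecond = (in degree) 0.05248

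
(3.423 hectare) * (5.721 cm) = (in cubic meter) 1958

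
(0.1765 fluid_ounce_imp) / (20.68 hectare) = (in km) 2.425e-14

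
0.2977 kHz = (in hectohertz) 2.977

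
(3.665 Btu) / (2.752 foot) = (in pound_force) 1036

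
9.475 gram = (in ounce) 0.3342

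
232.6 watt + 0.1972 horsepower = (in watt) 379.7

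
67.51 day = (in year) 0.185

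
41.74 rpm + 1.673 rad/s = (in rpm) 57.72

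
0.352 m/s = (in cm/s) 35.2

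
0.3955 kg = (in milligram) 3.955e+05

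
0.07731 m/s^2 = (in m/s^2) 0.07731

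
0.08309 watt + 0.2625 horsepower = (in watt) 195.8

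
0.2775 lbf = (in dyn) 1.234e+05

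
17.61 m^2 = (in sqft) 189.6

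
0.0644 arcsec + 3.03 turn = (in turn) 3.03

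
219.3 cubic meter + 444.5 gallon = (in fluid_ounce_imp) 7.778e+06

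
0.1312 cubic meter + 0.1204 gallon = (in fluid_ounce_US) 4452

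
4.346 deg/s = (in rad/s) 0.07585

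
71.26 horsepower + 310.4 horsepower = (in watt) 2.846e+05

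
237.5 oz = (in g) 6733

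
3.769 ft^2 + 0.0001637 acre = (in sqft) 10.9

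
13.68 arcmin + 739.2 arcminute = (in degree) 12.55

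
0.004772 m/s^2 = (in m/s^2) 0.004772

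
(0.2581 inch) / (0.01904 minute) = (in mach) 1.685e-05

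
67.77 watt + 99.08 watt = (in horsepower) 0.2237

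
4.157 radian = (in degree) 238.2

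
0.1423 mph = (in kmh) 0.229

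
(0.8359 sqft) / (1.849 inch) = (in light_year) 1.748e-16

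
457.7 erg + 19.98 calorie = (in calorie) 19.98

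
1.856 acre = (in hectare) 0.7511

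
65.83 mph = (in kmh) 105.9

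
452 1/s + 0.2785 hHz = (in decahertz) 47.98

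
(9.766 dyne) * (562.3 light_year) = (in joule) 5.195e+14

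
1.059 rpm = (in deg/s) 6.354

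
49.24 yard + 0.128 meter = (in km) 0.04515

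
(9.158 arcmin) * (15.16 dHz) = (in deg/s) 0.2314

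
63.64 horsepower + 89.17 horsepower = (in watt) 1.14e+05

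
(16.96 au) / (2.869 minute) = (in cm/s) 1.474e+12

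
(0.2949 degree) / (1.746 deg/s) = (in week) 2.793e-07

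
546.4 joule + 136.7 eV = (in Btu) 0.5179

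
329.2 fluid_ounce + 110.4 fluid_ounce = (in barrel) 0.08177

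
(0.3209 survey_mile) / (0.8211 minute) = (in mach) 0.03079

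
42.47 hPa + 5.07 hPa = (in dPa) 4.754e+04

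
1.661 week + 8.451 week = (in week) 10.11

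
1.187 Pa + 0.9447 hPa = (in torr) 0.7175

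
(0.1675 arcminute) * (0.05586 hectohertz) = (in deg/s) 0.01559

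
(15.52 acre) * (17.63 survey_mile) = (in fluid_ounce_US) 6.026e+13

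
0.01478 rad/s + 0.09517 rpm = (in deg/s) 1.418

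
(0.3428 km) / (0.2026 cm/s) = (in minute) 2820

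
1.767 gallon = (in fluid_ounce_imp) 235.4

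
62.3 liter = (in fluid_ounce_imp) 2193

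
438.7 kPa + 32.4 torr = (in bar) 4.43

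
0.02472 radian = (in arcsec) 5099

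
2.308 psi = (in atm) 0.1571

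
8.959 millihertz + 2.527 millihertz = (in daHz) 0.001149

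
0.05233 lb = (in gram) 23.74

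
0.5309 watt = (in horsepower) 0.0007119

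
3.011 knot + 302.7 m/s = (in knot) 591.4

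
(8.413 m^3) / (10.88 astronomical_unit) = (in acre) 1.277e-15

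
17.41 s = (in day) 0.0002015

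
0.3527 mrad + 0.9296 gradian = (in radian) 0.01495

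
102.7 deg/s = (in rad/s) 1.792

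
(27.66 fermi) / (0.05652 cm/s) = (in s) 4.894e-11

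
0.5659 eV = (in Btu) 8.594e-23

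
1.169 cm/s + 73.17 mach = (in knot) 4.843e+04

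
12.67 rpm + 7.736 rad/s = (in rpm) 86.54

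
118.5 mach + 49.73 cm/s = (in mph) 9.026e+04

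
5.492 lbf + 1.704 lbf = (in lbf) 7.196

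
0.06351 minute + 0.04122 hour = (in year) 4.826e-06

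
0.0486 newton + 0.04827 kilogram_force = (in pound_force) 0.1173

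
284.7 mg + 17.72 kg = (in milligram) 1.772e+07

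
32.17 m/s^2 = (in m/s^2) 32.17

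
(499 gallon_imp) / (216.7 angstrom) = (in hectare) 1.047e+04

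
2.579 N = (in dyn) 2.579e+05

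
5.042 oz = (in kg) 0.1429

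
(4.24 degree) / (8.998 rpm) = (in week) 1.299e-07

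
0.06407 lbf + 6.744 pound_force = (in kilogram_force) 3.088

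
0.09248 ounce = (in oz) 0.09248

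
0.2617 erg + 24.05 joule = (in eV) 1.501e+20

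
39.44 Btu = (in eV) 2.597e+23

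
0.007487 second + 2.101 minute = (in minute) 2.101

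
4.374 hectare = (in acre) 10.81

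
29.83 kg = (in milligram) 2.983e+07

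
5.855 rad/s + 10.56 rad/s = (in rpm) 156.8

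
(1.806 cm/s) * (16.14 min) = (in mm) 1.749e+04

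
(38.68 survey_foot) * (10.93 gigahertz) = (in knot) 2.505e+11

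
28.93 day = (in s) 2.5e+06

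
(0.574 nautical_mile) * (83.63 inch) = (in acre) 0.558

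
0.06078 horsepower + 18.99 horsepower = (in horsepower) 19.05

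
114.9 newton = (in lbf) 25.83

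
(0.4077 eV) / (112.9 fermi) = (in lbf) 1.301e-07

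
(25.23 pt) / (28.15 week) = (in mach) 1.535e-12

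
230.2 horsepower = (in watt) 1.717e+05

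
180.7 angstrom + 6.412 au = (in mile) 5.96e+08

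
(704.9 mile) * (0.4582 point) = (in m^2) 183.4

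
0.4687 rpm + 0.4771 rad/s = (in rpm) 5.025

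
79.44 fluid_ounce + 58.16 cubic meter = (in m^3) 58.16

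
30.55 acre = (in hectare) 12.36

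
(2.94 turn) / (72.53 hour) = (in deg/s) 0.004053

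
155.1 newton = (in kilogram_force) 15.82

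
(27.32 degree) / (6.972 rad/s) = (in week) 1.131e-07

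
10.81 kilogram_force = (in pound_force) 23.83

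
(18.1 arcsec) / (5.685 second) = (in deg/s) 0.0008844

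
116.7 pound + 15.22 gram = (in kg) 52.95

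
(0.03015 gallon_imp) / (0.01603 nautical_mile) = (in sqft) 4.97e-05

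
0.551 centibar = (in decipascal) 5510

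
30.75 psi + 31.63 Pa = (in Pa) 2.12e+05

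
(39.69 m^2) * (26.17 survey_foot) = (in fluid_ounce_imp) 1.114e+07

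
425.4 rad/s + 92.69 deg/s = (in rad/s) 427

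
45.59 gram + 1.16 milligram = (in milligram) 4.559e+04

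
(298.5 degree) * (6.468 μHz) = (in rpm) 0.0003218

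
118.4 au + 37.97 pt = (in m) 1.771e+13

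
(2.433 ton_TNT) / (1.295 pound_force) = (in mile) 1.098e+06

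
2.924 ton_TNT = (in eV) 7.636e+28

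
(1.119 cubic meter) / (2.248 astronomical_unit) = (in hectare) 3.327e-16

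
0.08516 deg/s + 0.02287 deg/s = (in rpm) 0.01801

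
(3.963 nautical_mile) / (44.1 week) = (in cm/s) 0.02752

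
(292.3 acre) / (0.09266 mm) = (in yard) 1.396e+10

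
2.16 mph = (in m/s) 0.9656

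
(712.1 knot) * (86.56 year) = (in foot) 3.281e+12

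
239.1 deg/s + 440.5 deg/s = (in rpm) 113.3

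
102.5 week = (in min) 1.033e+06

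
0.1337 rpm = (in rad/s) 0.014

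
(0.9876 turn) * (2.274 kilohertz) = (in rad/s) 1.411e+04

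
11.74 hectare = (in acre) 29.01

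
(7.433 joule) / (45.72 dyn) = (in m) 1.626e+04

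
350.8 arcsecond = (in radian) 0.001701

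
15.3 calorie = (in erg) 6.402e+08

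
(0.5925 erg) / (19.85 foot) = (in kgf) 9.986e-10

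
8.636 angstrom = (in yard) 9.444e-10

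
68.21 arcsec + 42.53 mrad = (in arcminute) 147.3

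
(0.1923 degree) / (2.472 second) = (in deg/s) 0.07779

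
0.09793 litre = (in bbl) 0.000616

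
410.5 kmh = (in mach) 0.3349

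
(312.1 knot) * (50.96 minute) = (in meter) 4.909e+05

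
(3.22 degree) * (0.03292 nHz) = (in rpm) 1.767e-11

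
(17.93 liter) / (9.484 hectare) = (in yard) 2.068e-07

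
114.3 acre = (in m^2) 4.626e+05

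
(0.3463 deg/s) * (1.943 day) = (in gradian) 6.459e+04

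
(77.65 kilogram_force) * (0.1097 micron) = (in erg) 835.4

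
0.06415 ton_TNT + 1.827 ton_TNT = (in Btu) 7.5e+06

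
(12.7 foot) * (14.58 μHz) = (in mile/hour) 0.0001262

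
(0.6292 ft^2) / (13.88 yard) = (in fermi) 4.606e+12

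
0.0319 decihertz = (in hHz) 3.19e-05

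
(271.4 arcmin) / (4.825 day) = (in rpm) 1.808e-06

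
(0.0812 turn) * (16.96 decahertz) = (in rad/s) 86.53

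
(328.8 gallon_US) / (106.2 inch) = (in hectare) 4.614e-05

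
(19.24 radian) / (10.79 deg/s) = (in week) 0.0001689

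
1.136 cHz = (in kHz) 1.136e-05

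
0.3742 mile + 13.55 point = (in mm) 6.022e+05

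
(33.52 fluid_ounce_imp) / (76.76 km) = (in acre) 3.066e-12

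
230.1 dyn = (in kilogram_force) 0.0002346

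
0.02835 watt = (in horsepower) 3.802e-05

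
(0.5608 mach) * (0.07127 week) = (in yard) 9.001e+06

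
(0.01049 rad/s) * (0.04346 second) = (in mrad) 0.4559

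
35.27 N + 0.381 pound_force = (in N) 36.96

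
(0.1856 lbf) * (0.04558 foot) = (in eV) 7.159e+16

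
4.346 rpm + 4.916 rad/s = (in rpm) 51.29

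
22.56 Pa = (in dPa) 225.6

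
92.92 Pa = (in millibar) 0.9292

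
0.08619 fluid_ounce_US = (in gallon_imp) 0.0005607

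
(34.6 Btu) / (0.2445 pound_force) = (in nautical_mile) 18.12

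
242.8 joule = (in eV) 1.515e+21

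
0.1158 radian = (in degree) 6.635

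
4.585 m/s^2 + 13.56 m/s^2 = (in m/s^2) 18.14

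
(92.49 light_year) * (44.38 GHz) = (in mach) 1.14e+26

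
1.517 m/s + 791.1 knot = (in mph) 913.8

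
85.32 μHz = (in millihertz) 0.08532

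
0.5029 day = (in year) 0.001378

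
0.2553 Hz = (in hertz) 0.2553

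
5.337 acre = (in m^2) 2.16e+04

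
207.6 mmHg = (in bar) 0.2768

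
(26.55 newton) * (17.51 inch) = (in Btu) 0.01119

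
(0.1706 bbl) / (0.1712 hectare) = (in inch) 0.0006237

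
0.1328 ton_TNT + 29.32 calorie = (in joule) 5.556e+08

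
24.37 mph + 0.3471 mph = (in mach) 0.03245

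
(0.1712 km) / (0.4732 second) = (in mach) 1.063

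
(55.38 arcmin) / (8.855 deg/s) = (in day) 1.206e-06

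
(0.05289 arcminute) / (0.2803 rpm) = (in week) 8.666e-10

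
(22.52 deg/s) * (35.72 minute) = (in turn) 134.1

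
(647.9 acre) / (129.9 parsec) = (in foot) 2.146e-12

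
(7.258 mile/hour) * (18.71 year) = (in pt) 5.427e+12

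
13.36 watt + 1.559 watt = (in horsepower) 0.02001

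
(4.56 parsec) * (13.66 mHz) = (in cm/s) 1.922e+17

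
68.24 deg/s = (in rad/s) 1.191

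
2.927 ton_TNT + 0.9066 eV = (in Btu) 1.161e+07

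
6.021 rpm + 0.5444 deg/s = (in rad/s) 0.64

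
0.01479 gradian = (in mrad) 0.2323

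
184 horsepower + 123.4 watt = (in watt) 1.373e+05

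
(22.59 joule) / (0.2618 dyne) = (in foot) 2.831e+07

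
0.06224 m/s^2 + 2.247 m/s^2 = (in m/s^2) 2.309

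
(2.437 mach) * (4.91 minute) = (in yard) 2.673e+05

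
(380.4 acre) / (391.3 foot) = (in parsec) 4.183e-13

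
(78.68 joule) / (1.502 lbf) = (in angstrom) 1.178e+11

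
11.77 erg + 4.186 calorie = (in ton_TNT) 4.186e-09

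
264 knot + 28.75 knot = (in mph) 336.9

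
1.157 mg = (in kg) 1.157e-06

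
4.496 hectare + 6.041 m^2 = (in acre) 11.11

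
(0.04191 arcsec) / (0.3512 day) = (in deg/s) 3.837e-10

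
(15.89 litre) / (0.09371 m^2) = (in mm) 169.6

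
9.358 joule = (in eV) 5.841e+19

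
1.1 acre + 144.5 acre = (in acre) 145.6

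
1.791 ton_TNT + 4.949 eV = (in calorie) 1.791e+09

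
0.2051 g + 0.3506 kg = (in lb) 0.7734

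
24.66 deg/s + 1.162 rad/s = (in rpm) 15.21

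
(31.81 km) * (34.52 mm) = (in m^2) 1098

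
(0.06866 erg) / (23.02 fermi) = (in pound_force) 6.705e+04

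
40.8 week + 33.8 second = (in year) 0.7825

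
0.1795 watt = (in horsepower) 0.0002407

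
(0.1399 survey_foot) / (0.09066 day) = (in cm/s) 0.0005444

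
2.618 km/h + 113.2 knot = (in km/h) 212.3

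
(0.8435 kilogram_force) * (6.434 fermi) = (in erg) 5.322e-07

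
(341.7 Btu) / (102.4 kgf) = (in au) 2.4e-09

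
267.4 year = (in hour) 2.342e+06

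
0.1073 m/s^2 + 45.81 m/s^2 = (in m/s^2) 45.92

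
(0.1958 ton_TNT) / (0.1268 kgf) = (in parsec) 2.135e-08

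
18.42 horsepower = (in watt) 1.374e+04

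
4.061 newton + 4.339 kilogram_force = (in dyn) 4.661e+06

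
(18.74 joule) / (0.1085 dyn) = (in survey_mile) 1.073e+04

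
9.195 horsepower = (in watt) 6857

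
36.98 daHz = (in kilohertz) 0.3698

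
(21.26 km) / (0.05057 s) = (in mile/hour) 9.404e+05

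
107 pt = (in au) 2.523e-13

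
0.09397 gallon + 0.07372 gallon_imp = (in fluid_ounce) 23.36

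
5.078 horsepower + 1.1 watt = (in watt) 3788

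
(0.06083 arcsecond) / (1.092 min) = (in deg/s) 2.579e-07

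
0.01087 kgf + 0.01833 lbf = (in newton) 0.1881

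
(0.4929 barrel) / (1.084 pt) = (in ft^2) 2206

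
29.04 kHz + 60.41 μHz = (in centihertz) 2.904e+06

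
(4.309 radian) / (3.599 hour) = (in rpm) 0.003176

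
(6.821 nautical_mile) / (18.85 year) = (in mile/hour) 4.754e-05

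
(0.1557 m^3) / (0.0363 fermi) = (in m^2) 4.289e+15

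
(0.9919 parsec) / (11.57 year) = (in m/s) 8.388e+07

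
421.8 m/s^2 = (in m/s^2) 421.8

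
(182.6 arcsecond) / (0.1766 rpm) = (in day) 5.54e-07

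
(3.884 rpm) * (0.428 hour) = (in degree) 3.591e+04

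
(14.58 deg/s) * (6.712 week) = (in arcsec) 2.131e+11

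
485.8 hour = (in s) 1.749e+06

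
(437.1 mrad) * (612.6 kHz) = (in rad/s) 2.678e+05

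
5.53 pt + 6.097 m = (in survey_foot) 20.01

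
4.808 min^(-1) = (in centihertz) 8.013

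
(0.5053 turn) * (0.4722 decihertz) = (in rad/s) 0.1499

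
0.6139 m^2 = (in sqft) 6.608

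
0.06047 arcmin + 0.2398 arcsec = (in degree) 0.001074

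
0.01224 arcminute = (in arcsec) 0.7344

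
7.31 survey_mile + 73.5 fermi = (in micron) 1.176e+10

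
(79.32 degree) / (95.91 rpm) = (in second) 0.1378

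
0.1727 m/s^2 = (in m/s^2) 0.1727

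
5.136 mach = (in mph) 3912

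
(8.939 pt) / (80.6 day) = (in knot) 8.802e-10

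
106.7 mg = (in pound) 0.0002352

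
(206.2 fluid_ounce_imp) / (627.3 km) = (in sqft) 1.005e-07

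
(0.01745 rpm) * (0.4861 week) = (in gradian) 3.42e+04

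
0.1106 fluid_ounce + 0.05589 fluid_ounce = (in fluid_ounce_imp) 0.1733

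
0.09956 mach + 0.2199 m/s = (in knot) 66.32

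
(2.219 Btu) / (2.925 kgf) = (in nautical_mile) 0.04407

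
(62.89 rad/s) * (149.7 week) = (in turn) 9.062e+08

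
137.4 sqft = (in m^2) 12.76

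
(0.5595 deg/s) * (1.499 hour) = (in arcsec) 1.087e+07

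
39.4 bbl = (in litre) 6264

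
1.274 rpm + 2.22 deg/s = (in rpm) 1.644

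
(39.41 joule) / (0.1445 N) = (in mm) 2.727e+05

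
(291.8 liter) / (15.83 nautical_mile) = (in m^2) 9.953e-06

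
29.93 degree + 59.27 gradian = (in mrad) 1453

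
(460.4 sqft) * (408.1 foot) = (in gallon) 1.406e+06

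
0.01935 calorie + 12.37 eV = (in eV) 5.053e+17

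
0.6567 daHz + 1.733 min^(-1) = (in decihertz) 65.96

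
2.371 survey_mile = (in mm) 3.816e+06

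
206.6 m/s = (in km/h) 743.8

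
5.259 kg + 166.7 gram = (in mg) 5.426e+06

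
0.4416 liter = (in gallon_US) 0.1167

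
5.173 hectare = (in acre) 12.78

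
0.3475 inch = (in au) 5.9e-14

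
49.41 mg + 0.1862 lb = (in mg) 8.451e+04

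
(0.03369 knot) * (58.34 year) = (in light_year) 3.37e-09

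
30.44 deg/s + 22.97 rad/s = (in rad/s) 23.5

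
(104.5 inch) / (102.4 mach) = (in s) 7.613e-05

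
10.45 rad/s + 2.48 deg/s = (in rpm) 100.2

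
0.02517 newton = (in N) 0.02517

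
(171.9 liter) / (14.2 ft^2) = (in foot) 0.4275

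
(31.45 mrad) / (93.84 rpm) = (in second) 0.0032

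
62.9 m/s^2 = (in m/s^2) 62.9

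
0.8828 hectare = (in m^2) 8828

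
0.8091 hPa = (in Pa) 80.91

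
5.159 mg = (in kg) 5.159e-06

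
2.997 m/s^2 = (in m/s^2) 2.997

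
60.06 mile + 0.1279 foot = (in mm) 9.666e+07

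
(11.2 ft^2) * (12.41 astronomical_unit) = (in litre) 1.932e+15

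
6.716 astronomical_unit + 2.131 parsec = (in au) 4.396e+05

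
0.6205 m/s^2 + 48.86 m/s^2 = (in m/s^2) 49.48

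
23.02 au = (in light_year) 0.000364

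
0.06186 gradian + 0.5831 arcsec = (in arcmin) 3.35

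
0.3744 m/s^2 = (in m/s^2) 0.3744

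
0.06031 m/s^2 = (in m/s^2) 0.06031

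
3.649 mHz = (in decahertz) 0.0003649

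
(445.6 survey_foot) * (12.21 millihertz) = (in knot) 3.224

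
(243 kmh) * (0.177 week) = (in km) 7226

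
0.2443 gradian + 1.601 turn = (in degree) 576.6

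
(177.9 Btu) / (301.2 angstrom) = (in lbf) 1.401e+12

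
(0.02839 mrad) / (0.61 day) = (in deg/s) 3.086e-08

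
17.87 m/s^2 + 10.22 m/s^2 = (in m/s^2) 28.09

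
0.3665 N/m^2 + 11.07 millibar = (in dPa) 1.107e+04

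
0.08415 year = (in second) 2.654e+06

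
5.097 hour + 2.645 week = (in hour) 449.5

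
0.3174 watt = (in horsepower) 0.0004256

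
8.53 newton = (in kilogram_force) 0.8698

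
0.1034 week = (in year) 0.001983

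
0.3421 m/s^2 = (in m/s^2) 0.3421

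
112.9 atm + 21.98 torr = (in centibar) 1.144e+04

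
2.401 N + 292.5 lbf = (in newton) 1304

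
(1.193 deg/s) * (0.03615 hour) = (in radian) 2.71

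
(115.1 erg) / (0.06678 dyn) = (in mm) 1.724e+04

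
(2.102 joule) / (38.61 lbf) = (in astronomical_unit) 8.181e-14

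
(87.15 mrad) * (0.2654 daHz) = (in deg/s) 13.25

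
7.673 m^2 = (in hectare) 0.0007673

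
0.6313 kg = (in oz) 22.27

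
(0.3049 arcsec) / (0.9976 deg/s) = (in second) 8.49e-05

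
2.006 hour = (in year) 0.000229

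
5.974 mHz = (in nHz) 5.974e+06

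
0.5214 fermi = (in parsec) 1.69e-32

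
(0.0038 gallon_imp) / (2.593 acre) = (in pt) 4.667e-06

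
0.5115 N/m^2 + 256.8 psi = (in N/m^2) 1.771e+06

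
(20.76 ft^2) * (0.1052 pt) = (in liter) 0.07158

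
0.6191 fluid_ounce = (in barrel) 0.0001152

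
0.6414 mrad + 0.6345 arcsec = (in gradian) 0.04103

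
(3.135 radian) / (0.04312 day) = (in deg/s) 0.04821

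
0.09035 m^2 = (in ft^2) 0.9725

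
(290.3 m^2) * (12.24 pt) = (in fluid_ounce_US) 4.239e+04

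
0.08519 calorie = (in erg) 3.564e+06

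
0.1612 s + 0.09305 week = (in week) 0.09305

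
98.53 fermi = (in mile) 6.122e-17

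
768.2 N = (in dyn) 7.682e+07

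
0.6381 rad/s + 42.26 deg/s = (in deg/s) 78.82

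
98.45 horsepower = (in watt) 7.341e+04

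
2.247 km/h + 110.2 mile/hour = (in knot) 96.97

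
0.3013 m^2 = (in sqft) 3.243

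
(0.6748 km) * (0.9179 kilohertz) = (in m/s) 6.194e+05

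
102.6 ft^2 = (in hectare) 0.0009532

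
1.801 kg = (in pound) 3.971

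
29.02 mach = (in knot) 1.921e+04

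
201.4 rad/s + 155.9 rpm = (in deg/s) 1.247e+04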